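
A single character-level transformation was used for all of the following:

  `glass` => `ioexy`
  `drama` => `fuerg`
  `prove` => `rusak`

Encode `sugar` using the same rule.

In glass: g→i is +2, l→o is +3, a→e is +4, s→x is +5 — the shift increases by 1 each position. Letter i (0-indexed) is shifted by i+2, so successive shifts are 2, 3, 4, ….
On sugar: s+2=u, u+3=x, g+4=k, a+5=f, r+6=x.

uxkfx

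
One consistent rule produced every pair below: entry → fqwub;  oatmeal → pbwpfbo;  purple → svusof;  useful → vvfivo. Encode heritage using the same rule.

The shift depends on letter class: consonant n→q is +3, but vowel e→f is +1. Vowels shift forward by 1 and consonants shift forward by 3.
For heritage: h(cons)+3=k, e(vowel)+1=f, r(cons)+3=u, i(vowel)+1=j, t(cons)+3=w, a(vowel)+1=b, g(cons)+3=j, e(vowel)+1=f.

kfujwbjf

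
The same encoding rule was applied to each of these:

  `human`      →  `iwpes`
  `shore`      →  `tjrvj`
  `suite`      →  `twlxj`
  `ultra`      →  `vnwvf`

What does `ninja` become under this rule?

In human: h→i is +1, u→w is +2, m→p is +3, a→e is +4 — the shift increases by 1 each position. The shift increases by 1 at each position, starting from +1: 1, 2, 3, ….
Applying it to ninja: n+1=o, i+2=k, n+3=q, j+4=n, a+5=f.

okqnf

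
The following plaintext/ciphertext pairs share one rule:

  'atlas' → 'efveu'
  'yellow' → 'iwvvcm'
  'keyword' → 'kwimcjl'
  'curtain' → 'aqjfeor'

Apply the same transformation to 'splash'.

unveud

a(0)→e(4) and t(19)→f(5) fit y≡11x+4 (mod 26); the inverse of 11 mod 26 is 19. This is an affine cipher: with a=0,…,z=25, each position x becomes (11x+4) mod 26.
Applying it to splash: s(18)→11·18+4≡20=u; p(15)→11·15+4≡13=n; l(11)→11·11+4≡21=v; a(0)→11·0+4≡4=e; s(18)→11·18+4≡20=u; h(7)→11·7+4≡3=d (all mod 26).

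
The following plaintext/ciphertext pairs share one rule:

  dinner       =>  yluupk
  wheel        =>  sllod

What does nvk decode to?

The output letters match the input read backwards, each shifted +7: dinner reversed is rennid. Two steps: reverse the string, then apply a Caesar shift of +7.
Undoing it on nvk: shift back: n−7=g, v−7=o, k−7=d → god; then reverse → dog.

dog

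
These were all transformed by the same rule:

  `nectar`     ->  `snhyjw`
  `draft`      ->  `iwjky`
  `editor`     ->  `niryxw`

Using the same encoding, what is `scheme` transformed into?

The shift depends on letter class: consonant n→s is +5, but vowel e→n is +9. Two shifts are in play — +9 for a/e/i/o/u, +5 for every other letter.
On scheme: s(cons)+5=x, c(cons)+5=h, h(cons)+5=m, e(vowel)+9=n, m(cons)+5=r, e(vowel)+9=n.

xhmnrn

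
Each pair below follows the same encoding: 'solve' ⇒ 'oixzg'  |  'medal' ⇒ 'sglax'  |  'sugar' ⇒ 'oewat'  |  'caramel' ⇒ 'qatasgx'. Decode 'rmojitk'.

s(18)→o(14) and o(14)→i(8) fit y≡21x+0 (mod 26); the inverse of 21 mod 26 is 5. Each letter's alphabet position (a=0..z=25) is mapped through 21·x+0 mod 26 — an affine cipher.
Undoing it on rmojitk: r(17)→5·(17−0)≡7=h; m(12)→5·(12−0)≡8=i; o(14)→5·(14−0)≡18=s; j(9)→5·(9−0)≡19=t; i(8)→5·(8−0)≡14=o; t(19)→5·(19−0)≡17=r; k(10)→5·(10−0)≡24=y (all mod 26).

history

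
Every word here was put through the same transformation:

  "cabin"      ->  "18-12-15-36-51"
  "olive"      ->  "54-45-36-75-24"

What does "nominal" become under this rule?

c(#3)→18 and a(#1)→12: differences scale by 3, so n = 3·pos + 9. Each letter becomes 3×(its alphabet position, a=1..z=26) + 9.
For nominal: n=14→51, o=15→54, m=13→48, i=9→36, n=14→51, a=1→12, l=12→45.

51-54-48-36-51-12-45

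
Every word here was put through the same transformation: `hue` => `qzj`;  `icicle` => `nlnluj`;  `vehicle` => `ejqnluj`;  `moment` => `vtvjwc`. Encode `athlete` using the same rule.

The shift depends on letter class: consonant h→q is +9, but vowel u→z is +5. Vowels shift forward by 5 and consonants shift forward by 9.
Applying it to athlete: a(vowel)+5=f, t(cons)+9=c, h(cons)+9=q, l(cons)+9=u, e(vowel)+5=j, t(cons)+9=c, e(vowel)+5=j.

fcqujcj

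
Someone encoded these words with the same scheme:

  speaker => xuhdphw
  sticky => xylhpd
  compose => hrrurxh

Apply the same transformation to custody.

Two shifts are in play — +3 for a/e/i/o/u, +5 for every other letter.
For custody: c(cons)+5=h, u(vowel)+3=x, s(cons)+5=x, t(cons)+5=y, o(vowel)+3=r, d(cons)+5=i, y(cons)+5=d.

hxxyrid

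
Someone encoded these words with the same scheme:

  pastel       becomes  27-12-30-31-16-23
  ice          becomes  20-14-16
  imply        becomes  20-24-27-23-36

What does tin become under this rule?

Letters become their 1-based position plus 11 (so a→12, b→13, …).
For tin: t=20→31, i=9→20, n=14→25.

31-20-25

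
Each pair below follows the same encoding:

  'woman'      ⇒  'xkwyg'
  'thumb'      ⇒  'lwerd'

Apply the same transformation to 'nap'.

The output letters match the input read backwards, each shifted +10: woman reversed is namow. The word is reversed, then every letter is shifted forward by 10.
For nap: reverse → pan; then shift: p+10=z, a+10=k, n+10=x.

zkx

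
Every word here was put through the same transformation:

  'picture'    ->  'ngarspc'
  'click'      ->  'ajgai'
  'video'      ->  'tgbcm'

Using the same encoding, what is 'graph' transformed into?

epynf

Compare letters: p→n is +24, i→g is +24, c→a is +24 — a constant shift. Every letter moves 24 places later in the alphabet, wrapping around z→a.
For graph: g+24=e, r+24=p, a+24=y, p+24=n, h+24=f.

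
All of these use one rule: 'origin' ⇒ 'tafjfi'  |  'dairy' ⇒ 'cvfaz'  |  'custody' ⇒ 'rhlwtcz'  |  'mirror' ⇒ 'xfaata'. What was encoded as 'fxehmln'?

impulse

o(14)→t(19) and r(17)→a(0) fit y≡11x+21 (mod 26); the inverse of 11 mod 26 is 19. Treating letters as 0–25, the rule is x ↦ 11x + 21 (mod 26).
Reversing it on fxehmln: f(5)→19·(5−21)≡8=i; x(23)→19·(23−21)≡12=m; e(4)→19·(4−21)≡15=p; h(7)→19·(7−21)≡20=u; m(12)→19·(12−21)≡11=l; l(11)→19·(11−21)≡18=s; n(13)→19·(13−21)≡4=e (all mod 26).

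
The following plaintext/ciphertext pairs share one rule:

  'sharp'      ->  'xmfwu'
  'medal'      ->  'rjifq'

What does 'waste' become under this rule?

bfxyj

Compare letters: s→x is +5, h→m is +5, a→f is +5 — a constant shift. Each letter is shifted forward by 5 in the alphabet (a Caesar shift of +5).
On waste: w+5=b, a+5=f, s+5=x, t+5=y, e+5=j.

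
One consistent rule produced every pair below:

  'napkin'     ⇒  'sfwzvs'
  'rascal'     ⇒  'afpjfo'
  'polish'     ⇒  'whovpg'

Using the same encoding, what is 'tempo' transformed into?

n(13)→s(18) and a(0)→f(5) fit y≡15x+5 (mod 26); the inverse of 15 mod 26 is 7. Each letter's alphabet position (a=0..z=25) is mapped through 15·x+5 mod 26 — an affine cipher.
Applying it to tempo: t(19)→15·19+5≡4=e; e(4)→15·4+5≡13=n; m(12)→15·12+5≡3=d; p(15)→15·15+5≡22=w; o(14)→15·14+5≡7=h (all mod 26).

endwh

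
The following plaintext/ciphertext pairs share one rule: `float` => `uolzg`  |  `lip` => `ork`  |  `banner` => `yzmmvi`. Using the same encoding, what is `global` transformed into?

Each pair mirrors across the alphabet (f↔u, l↔o, o↔l): positions sum to 25. This is the alphabet-reversal cipher (Atbash): a becomes z, b becomes y, etc.
Applying it to global: g↔t, l↔o, o↔l, b↔y, a↔z, l↔o.

tolyzo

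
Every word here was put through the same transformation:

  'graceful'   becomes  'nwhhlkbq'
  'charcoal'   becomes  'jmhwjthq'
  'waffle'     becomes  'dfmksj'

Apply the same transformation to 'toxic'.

Shifts by position in graceful: pos 0: g→n (+7), pos 1: r→w (+5), pos 2: a→h (+7), pos 3: c→h (+5) — repeating every 2. It's a Vigenère-style cipher with numeric key [7,5]: position i shifts by key[i mod 2].
On toxic: t+7=a, o+5=t, x+7=e, i+5=n, c+7=j.

atenj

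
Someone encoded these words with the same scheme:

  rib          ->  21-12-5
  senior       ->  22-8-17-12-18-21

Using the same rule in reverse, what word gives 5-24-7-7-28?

buddy

r is letter #18 and maps to 21: an offset of 3. The number is (letter's place in the alphabet, a=1) + 3.
Reversing it on 5-24-7-7-28: 5→(5−3)÷1=2=b, 24→(24−3)÷1=21=u, 7→(7−3)÷1=4=d, 7→(7−3)÷1=4=d, 28→(28−3)÷1=25=y.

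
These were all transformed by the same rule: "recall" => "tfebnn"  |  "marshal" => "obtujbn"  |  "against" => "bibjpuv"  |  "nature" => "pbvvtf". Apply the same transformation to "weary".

yfbta

The shift depends on letter class: consonant r→t is +2, but vowel e→f is +1. Vowels shift forward by 1 and consonants shift forward by 2.
For weary: w(cons)+2=y, e(vowel)+1=f, a(vowel)+1=b, r(cons)+2=t, y(cons)+2=a.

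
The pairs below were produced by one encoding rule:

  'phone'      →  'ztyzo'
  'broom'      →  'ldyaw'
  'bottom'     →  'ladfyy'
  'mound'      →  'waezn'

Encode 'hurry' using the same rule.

rgbdi

Shifts by position in phone: pos 0: p→z (+10), pos 1: h→t (+12), pos 2: o→y (+10), pos 3: n→z (+12) — repeating every 2. A repeating key of period 2 is used — shifts +10, +12 over and over.
On hurry: h+10=r, u+12=g, r+10=b, r+12=d, y+10=i.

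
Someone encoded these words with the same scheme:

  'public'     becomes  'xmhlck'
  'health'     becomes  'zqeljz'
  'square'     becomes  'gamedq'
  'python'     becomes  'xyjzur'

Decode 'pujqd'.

voter

This is an affine cipher: with a=0,…,z=25, each position x becomes (3x+4) mod 26.
Undoing it on pujqd: p(15)→9·(15−4)≡21=v; u(20)→9·(20−4)≡14=o; j(9)→9·(9−4)≡19=t; q(16)→9·(16−4)≡4=e; d(3)→9·(3−4)≡17=r (all mod 26).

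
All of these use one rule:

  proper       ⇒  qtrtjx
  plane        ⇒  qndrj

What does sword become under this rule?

tyrvi

Letter i (0-indexed) is shifted by i+1, so successive shifts are 1, 2, 3, ….
Applying it to sword: s+1=t, w+2=y, o+3=r, r+4=v, d+5=i.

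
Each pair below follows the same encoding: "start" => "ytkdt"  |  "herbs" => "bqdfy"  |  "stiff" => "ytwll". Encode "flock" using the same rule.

s(18)→y(24) and t(19)→t(19) fit y≡21x+10 (mod 26); the inverse of 21 mod 26 is 5. This is an affine cipher: with a=0,…,z=25, each position x becomes (21x+10) mod 26.
For flock: f(5)→21·5+10≡11=l; l(11)→21·11+10≡7=h; o(14)→21·14+10≡18=s; c(2)→21·2+10≡0=a; k(10)→21·10+10≡12=m (all mod 26).

lhsam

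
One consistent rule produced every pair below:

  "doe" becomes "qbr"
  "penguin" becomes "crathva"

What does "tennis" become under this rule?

Compare letters: d→q is +13, o→b is +13, e→r is +13 — a constant shift. Each letter is shifted forward by 13 in the alphabet (a Caesar shift of +13).
On tennis: t+13=g, e+13=r, n+13=a, n+13=a, i+13=v, s+13=f.

graavf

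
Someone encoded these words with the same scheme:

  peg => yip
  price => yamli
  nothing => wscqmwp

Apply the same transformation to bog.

The shift depends on letter class: consonant p→y is +9, but vowel e→i is +4. Vowels shift forward by 4 and consonants shift forward by 9.
Applying it to bog: b(cons)+9=k, o(vowel)+4=s, g(cons)+9=p.

ksp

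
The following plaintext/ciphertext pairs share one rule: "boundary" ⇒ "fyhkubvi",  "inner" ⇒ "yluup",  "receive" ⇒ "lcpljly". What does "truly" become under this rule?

fsbya

The output letters match the input read backwards, each shifted +7: boundary reversed is yradnuob. Two steps: reverse the string, then apply a Caesar shift of +7.
Applying it to truly: reverse → ylurt; then shift: y+7=f, l+7=s, u+7=b, r+7=y, t+7=a.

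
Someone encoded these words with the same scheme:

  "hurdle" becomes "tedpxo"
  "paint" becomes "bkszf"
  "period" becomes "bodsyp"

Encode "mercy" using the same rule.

yodok

The shift depends on letter class: consonant h→t is +12, but vowel u→e is +10. Two shifts are in play — +10 for a/e/i/o/u, +12 for every other letter.
Applying it to mercy: m(cons)+12=y, e(vowel)+10=o, r(cons)+12=d, c(cons)+12=o, y(cons)+12=k.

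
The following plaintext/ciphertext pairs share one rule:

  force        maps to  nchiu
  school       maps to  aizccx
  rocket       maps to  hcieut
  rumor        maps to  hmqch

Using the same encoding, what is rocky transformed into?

f(5)→n(13) and o(14)→c(2) fit y≡19x+22 (mod 26); the inverse of 19 mod 26 is 11. This is an affine cipher: with a=0,…,z=25, each position x becomes (19x+22) mod 26.
Applying it to rocky: r(17)→19·17+22≡7=h; o(14)→19·14+22≡2=c; c(2)→19·2+22≡8=i; k(10)→19·10+22≡4=e; y(24)→19·24+22≡10=k (all mod 26).

hciek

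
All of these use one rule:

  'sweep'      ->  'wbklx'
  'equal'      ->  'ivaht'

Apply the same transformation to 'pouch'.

ttajp

In sweep: s→w is +4, w→b is +5, e→k is +6, e→l is +7 — the shift increases by 1 each position. Each letter shifts forward by (position + 4), i.e. 4, 5, 6, … — the shift grows by one for each successive letter.
Applying it to pouch: p+4=t, o+5=t, u+6=a, c+7=j, h+8=p.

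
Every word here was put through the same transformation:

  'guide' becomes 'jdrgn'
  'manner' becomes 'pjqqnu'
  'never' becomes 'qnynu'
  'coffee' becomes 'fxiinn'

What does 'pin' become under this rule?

The shift depends on letter class: consonant g→j is +3, but vowel u→d is +9. Vowels shift forward by 9 and consonants shift forward by 3.
On pin: p(cons)+3=s, i(vowel)+9=r, n(cons)+3=q.

srq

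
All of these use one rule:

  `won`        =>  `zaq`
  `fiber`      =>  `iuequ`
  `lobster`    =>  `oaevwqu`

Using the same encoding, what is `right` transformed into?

The rule splits by letter class: vowels +12, consonants +3.
Applying it to right: r(cons)+3=u, i(vowel)+12=u, g(cons)+3=j, h(cons)+3=k, t(cons)+3=w.

uujkw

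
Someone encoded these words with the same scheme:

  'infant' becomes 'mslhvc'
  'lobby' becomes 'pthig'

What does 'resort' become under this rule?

vjyvzc

Each letter shifts forward by (position + 4), i.e. 4, 5, 6, … — the shift grows by one for each successive letter.
Applying it to resort: r+4=v, e+5=j, s+6=y, o+7=v, r+8=z, t+9=c.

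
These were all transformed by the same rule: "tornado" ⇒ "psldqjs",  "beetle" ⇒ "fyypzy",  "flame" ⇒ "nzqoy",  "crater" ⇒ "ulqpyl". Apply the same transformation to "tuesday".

t(19)→p(15) and o(14)→s(18) fit y≡15x+16 (mod 26); the inverse of 15 mod 26 is 7. Treating letters as 0–25, the rule is x ↦ 15x + 16 (mod 26).
For tuesday: t(19)→15·19+16≡15=p; u(20)→15·20+16≡4=e; e(4)→15·4+16≡24=y; s(18)→15·18+16≡0=a; d(3)→15·3+16≡9=j; a(0)→15·0+16≡16=q; y(24)→15·24+16≡12=m (all mod 26).

peyajqm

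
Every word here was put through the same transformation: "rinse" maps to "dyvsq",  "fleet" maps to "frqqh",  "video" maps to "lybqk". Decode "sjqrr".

shell

r(17)→d(3) and i(8)→y(24) fit y≡15x+8 (mod 26); the inverse of 15 mod 26 is 7. Treating letters as 0–25, the rule is x ↦ 15x + 8 (mod 26).
Reversing it on sjqrr: s(18)→7·(18−8)≡18=s; j(9)→7·(9−8)≡7=h; q(16)→7·(16−8)≡4=e; r(17)→7·(17−8)≡11=l; r(17)→7·(17−8)≡11=l (all mod 26).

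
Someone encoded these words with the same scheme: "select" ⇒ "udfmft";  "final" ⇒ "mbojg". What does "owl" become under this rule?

The output letters match the input read backwards, each shifted +1: select reversed is tceles. Read the word backwards and shift each letter +1.
On owl: reverse → lwo; then shift: l+1=m, w+1=x, o+1=p.

mxp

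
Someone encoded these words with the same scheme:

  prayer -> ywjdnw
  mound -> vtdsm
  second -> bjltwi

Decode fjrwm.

Shifts by position in prayer: pos 0: p→y (+9), pos 1: r→w (+5), pos 2: a→j (+9), pos 3: y→d (+5) — repeating every 2. It's a Vigenère-style cipher with numeric key [9,5]: position i shifts by key[i mod 2].
Decoding fjrwm: f−9=w, j−5=e, r−9=i, w−5=r, m−9=d.

weird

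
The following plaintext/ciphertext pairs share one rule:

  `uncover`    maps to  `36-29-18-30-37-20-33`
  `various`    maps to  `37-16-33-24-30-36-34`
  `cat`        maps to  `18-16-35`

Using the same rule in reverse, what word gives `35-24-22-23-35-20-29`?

tighten

u is letter #21 and maps to 36: an offset of 15. The number is (letter's place in the alphabet, a=1) + 15.
Reversing it on 35-24-22-23-35-20-29: 35→(35−15)÷1=20=t, 24→(24−15)÷1=9=i, 22→(22−15)÷1=7=g, 23→(23−15)÷1=8=h, 35→(35−15)÷1=20=t, 20→(20−15)÷1=5=e, 29→(29−15)÷1=14=n.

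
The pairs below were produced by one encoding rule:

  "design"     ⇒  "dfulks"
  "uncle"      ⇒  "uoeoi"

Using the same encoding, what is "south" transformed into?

spwwl

The shift increases by 1 at each position, starting from +0: 0, 1, 2, ….
Applying it to south: s+0=s, o+1=p, u+2=w, t+3=w, h+4=l.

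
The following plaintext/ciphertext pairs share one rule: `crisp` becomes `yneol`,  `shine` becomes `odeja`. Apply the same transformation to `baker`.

xwgan

Compare letters: c→y is +22, r→n is +22, i→e is +22 — a constant shift. It's a constant shift of +22 (ROT22).
For baker: b+22=x, a+22=w, k+22=g, e+22=a, r+22=n.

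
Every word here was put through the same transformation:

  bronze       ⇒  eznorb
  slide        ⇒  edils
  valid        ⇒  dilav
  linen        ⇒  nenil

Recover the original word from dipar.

rapid

The output letters match the input read backwards: bronze reversed is eznorb. The word is simply reversed.
Reversing it on dipar: then reverse → rapid.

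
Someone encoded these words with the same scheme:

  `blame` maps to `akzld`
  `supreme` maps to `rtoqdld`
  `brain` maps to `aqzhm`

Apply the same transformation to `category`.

Compare letters: b→a is +25, l→k is +25, a→z is +25 — a constant shift. Every letter moves 25 places later in the alphabet, wrapping around z→a.
On category: c+25=b, a+25=z, t+25=s, e+25=d, g+25=f, o+25=n, r+25=q, y+25=x.

bzsdfnqx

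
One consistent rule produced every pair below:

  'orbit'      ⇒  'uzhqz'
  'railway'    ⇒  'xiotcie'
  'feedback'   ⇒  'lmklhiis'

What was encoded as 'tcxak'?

nurse

Shifts by position in orbit: pos 0: o→u (+6), pos 1: r→z (+8), pos 2: b→h (+6), pos 3: i→q (+8) — repeating every 2. It's a Vigenère-style cipher with numeric key [6,8]: position i shifts by key[i mod 2].
Decoding tcxak: t−6=n, c−8=u, x−6=r, a−8=s, k−6=e.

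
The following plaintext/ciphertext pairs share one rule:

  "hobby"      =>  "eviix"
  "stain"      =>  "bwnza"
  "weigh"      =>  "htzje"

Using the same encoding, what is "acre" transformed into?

h(7)→e(4) and o(14)→v(21) fit y≡21x+13 (mod 26); the inverse of 21 mod 26 is 5. This is an affine cipher: with a=0,…,z=25, each position x becomes (21x+13) mod 26.
For acre: a(0)→21·0+13≡13=n; c(2)→21·2+13≡3=d; r(17)→21·17+13≡6=g; e(4)→21·4+13≡19=t (all mod 26).

ndgt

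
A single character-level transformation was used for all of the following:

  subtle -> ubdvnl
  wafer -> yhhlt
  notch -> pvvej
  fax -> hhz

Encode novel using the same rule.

pvxln

The shift depends on letter class: consonant s→u is +2, but vowel u→b is +7. Vowels shift forward by 7 and consonants shift forward by 2.
Applying it to novel: n(cons)+2=p, o(vowel)+7=v, v(cons)+2=x, e(vowel)+7=l, l(cons)+2=n.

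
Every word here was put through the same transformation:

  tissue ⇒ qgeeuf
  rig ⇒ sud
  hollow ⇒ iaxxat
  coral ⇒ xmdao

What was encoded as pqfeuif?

Read the word backwards and shift each letter +12.
Reversing it on pqfeuif: shift back: p−12=d, q−12=e, f−12=t, e−12=s, u−12=i, i−12=w, f−12=t → detsiwt; then reverse → twisted.

twisted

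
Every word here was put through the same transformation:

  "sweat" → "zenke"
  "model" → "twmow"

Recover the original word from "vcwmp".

In sweat: s→z is +7, w→e is +8, e→n is +9, a→k is +10 — the shift increases by 1 each position. The shift increases by 1 at each position, starting from +7: 7, 8, 9, ….
Decoding vcwmp: v−7=o, c−8=u, w−9=n, m−10=c, p−11=e.

ounce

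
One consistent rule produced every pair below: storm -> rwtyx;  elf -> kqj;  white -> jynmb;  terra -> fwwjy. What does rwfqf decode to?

alarm

The output letters match the input read backwards, each shifted +5: storm reversed is mrots. Two steps: reverse the string, then apply a Caesar shift of +5.
Undoing it on rwfqf: shift back: r−5=m, w−5=r, f−5=a, q−5=l, f−5=a → mrala; then reverse → alarm.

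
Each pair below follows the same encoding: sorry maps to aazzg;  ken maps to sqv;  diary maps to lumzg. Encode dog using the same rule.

lao

Vowels shift forward by 12 and consonants shift forward by 8.
For dog: d(cons)+8=l, o(vowel)+12=a, g(cons)+8=o.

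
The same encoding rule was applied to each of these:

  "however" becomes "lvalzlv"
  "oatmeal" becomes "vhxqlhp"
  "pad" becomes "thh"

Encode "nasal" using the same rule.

The shift depends on letter class: consonant h→l is +4, but vowel o→v is +7. Two shifts are in play — +7 for a/e/i/o/u, +4 for every other letter.
For nasal: n(cons)+4=r, a(vowel)+7=h, s(cons)+4=w, a(vowel)+7=h, l(cons)+4=p.

rhwhp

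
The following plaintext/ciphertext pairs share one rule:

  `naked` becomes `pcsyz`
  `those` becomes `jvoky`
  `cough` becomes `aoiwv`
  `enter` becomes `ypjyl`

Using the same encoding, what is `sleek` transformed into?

n(13)→p(15) and a(0)→c(2) fit y≡25x+2 (mod 26); the inverse of 25 mod 26 is 25. This is an affine cipher: with a=0,…,z=25, each position x becomes (25x+2) mod 26.
For sleek: s(18)→25·18+2≡10=k; l(11)→25·11+2≡17=r; e(4)→25·4+2≡24=y; e(4)→25·4+2≡24=y; k(10)→25·10+2≡18=s (all mod 26).

kryys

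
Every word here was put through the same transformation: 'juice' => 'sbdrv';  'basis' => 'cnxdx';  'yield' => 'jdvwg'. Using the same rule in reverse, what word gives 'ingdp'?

j(9)→s(18) and u(20)→b(1) fit y≡15x+13 (mod 26); the inverse of 15 mod 26 is 7. Each letter's alphabet position (a=0..z=25) is mapped through 15·x+13 mod 26 — an affine cipher.
Reversing it on ingdp: i(8)→7·(8−13)≡17=r; n(13)→7·(13−13)≡0=a; g(6)→7·(6−13)≡3=d; d(3)→7·(3−13)≡8=i; p(15)→7·(15−13)≡14=o (all mod 26).

radio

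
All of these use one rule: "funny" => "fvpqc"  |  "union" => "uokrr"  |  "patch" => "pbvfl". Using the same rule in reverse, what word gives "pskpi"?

In funny: f→f is +0, u→v is +1, n→p is +2, n→q is +3 — the shift increases by 1 each position. Letter i (0-indexed) is shifted by i+0, so successive shifts are 0, 1, 2, ….
Undoing it on pskpi: p−0=p, s−1=r, k−2=i, p−3=m, i−4=e.

prime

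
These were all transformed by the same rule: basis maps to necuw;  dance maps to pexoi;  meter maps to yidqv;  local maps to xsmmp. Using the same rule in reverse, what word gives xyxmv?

Shifts by position in basis: pos 0: b→n (+12), pos 1: a→e (+4), pos 2: s→c (+10), pos 3: i→u (+12), pos 4: s→w (+4) — repeating every 3. A repeating key of period 3 is used — shifts +12, +4, +10 over and over.
Undoing it on xyxmv: x−12=l, y−4=u, x−10=n, m−12=a, v−4=r.

lunar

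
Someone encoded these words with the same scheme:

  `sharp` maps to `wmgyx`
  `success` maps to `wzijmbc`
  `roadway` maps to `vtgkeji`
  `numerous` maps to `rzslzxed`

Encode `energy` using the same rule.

iskyoh

In sharp: s→w is +4, h→m is +5, a→g is +6, r→y is +7 — the shift increases by 1 each position. Letter i (0-indexed) is shifted by i+4, so successive shifts are 4, 5, 6, ….
Applying it to energy: e+4=i, n+5=s, e+6=k, r+7=y, g+8=o, y+9=h.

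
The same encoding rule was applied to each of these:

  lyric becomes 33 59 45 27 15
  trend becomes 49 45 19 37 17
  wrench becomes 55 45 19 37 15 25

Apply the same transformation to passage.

41 11 47 47 11 23 19

l(#12)→33 and y(#25)→59: differences scale by 2, so n = 2·pos + 9. The formula is n = 2×(alphabet index, a=1) + 9.
Applying it to passage: p=16→41, a=1→11, s=19→47, s=19→47, a=1→11, g=7→23, e=5→19.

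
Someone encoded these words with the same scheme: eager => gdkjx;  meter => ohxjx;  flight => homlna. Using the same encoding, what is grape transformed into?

Letter i (0-indexed) is shifted by i+2, so successive shifts are 2, 3, 4, ….
Applying it to grape: g+2=i, r+3=u, a+4=e, p+5=u, e+6=k.

iueuk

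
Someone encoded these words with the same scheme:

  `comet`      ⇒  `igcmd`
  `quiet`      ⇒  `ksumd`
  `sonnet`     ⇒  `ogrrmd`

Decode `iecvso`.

campus

c(2)→i(8) and o(14)→g(6) fit y≡15x+4 (mod 26); the inverse of 15 mod 26 is 7. Treating letters as 0–25, the rule is x ↦ 15x + 4 (mod 26).
Undoing it on iecvso: i(8)→7·(8−4)≡2=c; e(4)→7·(4−4)≡0=a; c(2)→7·(2−4)≡12=m; v(21)→7·(21−4)≡15=p; s(18)→7·(18−4)≡20=u; o(14)→7·(14−4)≡18=s (all mod 26).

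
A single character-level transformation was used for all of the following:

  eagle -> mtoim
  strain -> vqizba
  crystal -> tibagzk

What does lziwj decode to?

board

Two steps: reverse the string, then apply a Caesar shift of +8.
Undoing it on lziwj: shift back: l−8=d, z−8=r, i−8=a, w−8=o, j−8=b → draob; then reverse → board.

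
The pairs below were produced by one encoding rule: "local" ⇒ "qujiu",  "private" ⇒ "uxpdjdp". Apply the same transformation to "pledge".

urllpo

In local: l→q is +5, o→u is +6, c→j is +7, a→i is +8 — the shift increases by 1 each position. Letter i (0-indexed) is shifted by i+5, so successive shifts are 5, 6, 7, ….
On pledge: p+5=u, l+6=r, e+7=l, d+8=l, g+9=p, e+10=o.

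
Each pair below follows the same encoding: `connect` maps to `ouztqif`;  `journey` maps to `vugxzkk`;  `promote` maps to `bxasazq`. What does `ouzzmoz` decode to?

contain

The shifts repeat in a cycle of length 2: positions 0,1,… shift by +12, +6, then the pattern repeats.
Undoing it on ouzzmoz: o−12=c, u−6=o, z−12=n, z−6=t, m−12=a, o−6=i, z−12=n.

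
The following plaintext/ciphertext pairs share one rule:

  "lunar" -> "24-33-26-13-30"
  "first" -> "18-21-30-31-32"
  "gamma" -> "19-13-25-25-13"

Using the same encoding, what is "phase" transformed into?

l is letter #12 and maps to 24: an offset of 12. Each letter is replaced by its alphabet position (a=1..z=26) + 12.
On phase: p=16→28, h=8→20, a=1→13, s=19→31, e=5→17.

28-20-13-31-17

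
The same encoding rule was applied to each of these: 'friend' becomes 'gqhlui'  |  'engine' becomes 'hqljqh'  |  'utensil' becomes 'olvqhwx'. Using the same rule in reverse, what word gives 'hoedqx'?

The output letters match the input read backwards, each shifted +3: friend reversed is dneirf. Two steps: reverse the string, then apply a Caesar shift of +3.
Undoing it on hoedqx: shift back: h−3=e, o−3=l, e−3=b, d−3=a, q−3=n, x−3=u → elbanu; then reverse → unable.

unable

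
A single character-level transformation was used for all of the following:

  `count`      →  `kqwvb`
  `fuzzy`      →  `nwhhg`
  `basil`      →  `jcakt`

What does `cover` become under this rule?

kqdgz

The shift depends on letter class: consonant c→k is +8, but vowel o→q is +2. Vowels shift forward by 2 and consonants shift forward by 8.
On cover: c(cons)+8=k, o(vowel)+2=q, v(cons)+8=d, e(vowel)+2=g, r(cons)+8=z.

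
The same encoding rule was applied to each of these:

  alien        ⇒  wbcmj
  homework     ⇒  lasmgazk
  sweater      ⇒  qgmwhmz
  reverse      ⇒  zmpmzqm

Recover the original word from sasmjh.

a(0)→w(22) and l(11)→b(1) fit y≡17x+22 (mod 26); the inverse of 17 mod 26 is 23. Each letter's alphabet position (a=0..z=25) is mapped through 17·x+22 mod 26 — an affine cipher.
Undoing it on sasmjh: s(18)→23·(18−22)≡12=m; a(0)→23·(0−22)≡14=o; s(18)→23·(18−22)≡12=m; m(12)→23·(12−22)≡4=e; j(9)→23·(9−22)≡13=n; h(7)→23·(7−22)≡19=t (all mod 26).

moment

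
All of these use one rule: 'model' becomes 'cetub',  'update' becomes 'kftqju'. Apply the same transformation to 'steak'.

Each letter is shifted forward by 16 in the alphabet (a Caesar shift of +16).
For steak: s+16=i, t+16=j, e+16=u, a+16=q, k+16=a.

ijuqa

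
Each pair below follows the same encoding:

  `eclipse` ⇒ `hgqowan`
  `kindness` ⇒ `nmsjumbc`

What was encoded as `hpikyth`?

elderly

Letter i (0-indexed) is shifted by i+3, so successive shifts are 3, 4, 5, ….
Reversing it on hpikyth: h−3=e, p−4=l, i−5=d, k−6=e, y−7=r, t−8=l, h−9=y.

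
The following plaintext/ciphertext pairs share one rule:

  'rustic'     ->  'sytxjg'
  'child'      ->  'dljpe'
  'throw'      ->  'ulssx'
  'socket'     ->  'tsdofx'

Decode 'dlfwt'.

Shifts by position in rustic: pos 0: r→s (+1), pos 1: u→y (+4), pos 2: s→t (+1), pos 3: t→x (+4) — repeating every 2. It's a Vigenère-style cipher with numeric key [1,4]: position i shifts by key[i mod 2].
Decoding dlfwt: d−1=c, l−4=h, f−1=e, w−4=s, t−1=s.

chess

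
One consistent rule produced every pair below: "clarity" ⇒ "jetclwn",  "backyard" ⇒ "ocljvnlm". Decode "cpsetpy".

neither

The output letters match the input read backwards, each shifted +11: clarity reversed is ytiralc. Read the word backwards and shift each letter +11.
Reversing it on cpsetpy: shift back: c−11=r, p−11=e, s−11=h, e−11=t, t−11=i, p−11=e, y−11=n → rehtien; then reverse → neither.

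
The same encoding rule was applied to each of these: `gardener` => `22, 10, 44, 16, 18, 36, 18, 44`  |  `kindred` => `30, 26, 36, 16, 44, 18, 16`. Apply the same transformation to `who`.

54, 24, 38

g(#7)→22 and a(#1)→10: differences scale by 2, so n = 2·pos + 8. The formula is n = 2×(alphabet index, a=1) + 8.
On who: w=23→54, h=8→24, o=15→38.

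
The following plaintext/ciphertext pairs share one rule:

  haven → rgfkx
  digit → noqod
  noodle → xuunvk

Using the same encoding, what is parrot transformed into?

zgbbud

The shift depends on letter class: consonant h→r is +10, but vowel a→g is +6. The rule splits by letter class: vowels +6, consonants +10.
For parrot: p(cons)+10=z, a(vowel)+6=g, r(cons)+10=b, r(cons)+10=b, o(vowel)+6=u, t(cons)+10=d.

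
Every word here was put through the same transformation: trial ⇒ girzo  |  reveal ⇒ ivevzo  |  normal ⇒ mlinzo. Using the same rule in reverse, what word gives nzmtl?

Each letter is replaced by its mirror in the alphabet: a↔z, b↔y, c↔x, and so on (the Atbash cipher).
Reversing it on nzmtl: n↔m, z↔a, m↔n, t↔g, l↔o.

mango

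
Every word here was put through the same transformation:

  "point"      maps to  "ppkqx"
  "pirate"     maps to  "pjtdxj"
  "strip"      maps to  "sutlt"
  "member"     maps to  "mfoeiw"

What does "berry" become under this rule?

The shift increases by 1 at each position, starting from +0: 0, 1, 2, ….
Applying it to berry: b+0=b, e+1=f, r+2=t, r+3=u, y+4=c.

bftuc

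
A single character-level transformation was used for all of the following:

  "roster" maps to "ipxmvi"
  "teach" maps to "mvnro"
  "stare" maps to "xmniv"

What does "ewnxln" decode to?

plasma

r(17)→i(8) and o(14)→p(15) fit y≡15x+13 (mod 26); the inverse of 15 mod 26 is 7. Treating letters as 0–25, the rule is x ↦ 15x + 13 (mod 26).
Decoding ewnxln: e(4)→7·(4−13)≡15=p; w(22)→7·(22−13)≡11=l; n(13)→7·(13−13)≡0=a; x(23)→7·(23−13)≡18=s; l(11)→7·(11−13)≡12=m; n(13)→7·(13−13)≡0=a (all mod 26).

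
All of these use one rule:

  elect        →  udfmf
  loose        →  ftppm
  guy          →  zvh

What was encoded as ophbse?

The output letters match the input read backwards, each shifted +1: elect reversed is tcele. Read the word backwards and shift each letter +1.
Reversing it on ophbse: shift back: o−1=n, p−1=o, h−1=g, b−1=a, s−1=r, e−1=d → nogard; then reverse → dragon.

dragon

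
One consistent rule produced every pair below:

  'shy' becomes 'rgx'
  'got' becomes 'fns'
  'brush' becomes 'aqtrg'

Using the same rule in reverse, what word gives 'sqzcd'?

trade

This is a Caesar cipher with shift 25.
Decoding sqzcd: s−25=t, q−25=r, z−25=a, c−25=d, d−25=e.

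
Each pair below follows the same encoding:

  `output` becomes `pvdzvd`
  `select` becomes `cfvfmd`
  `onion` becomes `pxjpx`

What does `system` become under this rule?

cicdfw

The rule splits by letter class: vowels +1, consonants +10.
On system: s(cons)+10=c, y(cons)+10=i, s(cons)+10=c, t(cons)+10=d, e(vowel)+1=f, m(cons)+10=w.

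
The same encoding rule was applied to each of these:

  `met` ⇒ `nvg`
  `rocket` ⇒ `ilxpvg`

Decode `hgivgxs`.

stretch

This is the alphabet-reversal cipher (Atbash): a becomes z, b becomes y, etc.
Undoing it on hgivgxs: h↔s, g↔t, i↔r, v↔e, g↔t, x↔c, s↔h.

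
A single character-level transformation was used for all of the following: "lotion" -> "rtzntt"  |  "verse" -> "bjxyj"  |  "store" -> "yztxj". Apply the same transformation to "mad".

The shift depends on letter class: consonant l→r is +6, but vowel o→t is +5. Two shifts are in play — +5 for a/e/i/o/u, +6 for every other letter.
On mad: m(cons)+6=s, a(vowel)+5=f, d(cons)+6=j.

sfj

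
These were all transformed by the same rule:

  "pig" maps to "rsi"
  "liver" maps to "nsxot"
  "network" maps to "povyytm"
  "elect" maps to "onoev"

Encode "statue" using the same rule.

uvkveo

The shift depends on letter class: consonant p→r is +2, but vowel i→s is +10. Two shifts are in play — +10 for a/e/i/o/u, +2 for every other letter.
Applying it to statue: s(cons)+2=u, t(cons)+2=v, a(vowel)+10=k, t(cons)+2=v, u(vowel)+10=e, e(vowel)+10=o.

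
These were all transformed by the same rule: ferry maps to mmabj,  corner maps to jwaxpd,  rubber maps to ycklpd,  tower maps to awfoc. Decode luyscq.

In ferry: f→m is +7, e→m is +8, r→a is +9, r→b is +10 — the shift increases by 1 each position. Each letter shifts forward by (position + 7), i.e. 7, 8, 9, … — the shift grows by one for each successive letter.
Undoing it on luyscq: l−7=e, u−8=m, y−9=p, s−10=i, c−11=r, q−12=e.

empire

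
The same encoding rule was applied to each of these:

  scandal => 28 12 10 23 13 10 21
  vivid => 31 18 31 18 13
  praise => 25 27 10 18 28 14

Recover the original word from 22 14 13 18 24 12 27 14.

mediocre

s is letter #19 and maps to 28: an offset of 9. The number is (letter's place in the alphabet, a=1) + 9.
Reversing it on 22 14 13 18 24 12 27 14: 22→(22−9)÷1=13=m, 14→(14−9)÷1=5=e, 13→(13−9)÷1=4=d, 18→(18−9)÷1=9=i, 24→(24−9)÷1=15=o, 12→(12−9)÷1=3=c, 27→(27−9)÷1=18=r, 14→(14−9)÷1=5=e.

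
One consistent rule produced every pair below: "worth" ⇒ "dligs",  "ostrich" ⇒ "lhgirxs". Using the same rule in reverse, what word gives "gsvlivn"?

theorem

Each pair mirrors across the alphabet (w↔d, o↔l, r↔i): positions sum to 25. Each letter is replaced by its mirror in the alphabet: a↔z, b↔y, c↔x, and so on (the Atbash cipher).
Decoding gsvlivn: g↔t, s↔h, v↔e, l↔o, i↔r, v↔e, n↔m.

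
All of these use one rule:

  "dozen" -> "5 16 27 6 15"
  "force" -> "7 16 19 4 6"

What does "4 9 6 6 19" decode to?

d is letter #4 and maps to 5: an offset of 1. Letters become their 1-based position plus 1 (so a→2, b→3, …).
Undoing it on 4 9 6 6 19: 4→(4−1)÷1=3=c, 9→(9−1)÷1=8=h, 6→(6−1)÷1=5=e, 6→(6−1)÷1=5=e, 19→(19−1)÷1=18=r.

cheer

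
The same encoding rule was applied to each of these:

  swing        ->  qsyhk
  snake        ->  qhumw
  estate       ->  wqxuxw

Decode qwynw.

Treating letters as 0–25, the rule is x ↦ 7x + 20 (mod 26).
Decoding qwynw: q(16)→15·(16−20)≡18=s; w(22)→15·(22−20)≡4=e; y(24)→15·(24−20)≡8=i; n(13)→15·(13−20)≡25=z; w(22)→15·(22−20)≡4=e (all mod 26).

seize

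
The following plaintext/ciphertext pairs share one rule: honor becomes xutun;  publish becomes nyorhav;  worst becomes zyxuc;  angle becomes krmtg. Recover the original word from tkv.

Read the word backwards and shift each letter +6.
Reversing it on tkv: shift back: t−6=n, k−6=e, v−6=p → nep; then reverse → pen.

pen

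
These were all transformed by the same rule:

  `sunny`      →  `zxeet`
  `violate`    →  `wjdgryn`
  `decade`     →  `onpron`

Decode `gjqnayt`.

liberty

This is an affine cipher: with a=0,…,z=25, each position x becomes (25x+17) mod 26.
Reversing it on gjqnayt: g(6)→25·(6−17)≡11=l; j(9)→25·(9−17)≡8=i; q(16)→25·(16−17)≡1=b; n(13)→25·(13−17)≡4=e; a(0)→25·(0−17)≡17=r; y(24)→25·(24−17)≡19=t; t(19)→25·(19−17)≡24=y (all mod 26).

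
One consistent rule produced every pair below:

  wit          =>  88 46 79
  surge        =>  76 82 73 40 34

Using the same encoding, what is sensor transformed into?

76 34 61 76 64 73

w(#23)→88 and i(#9)→46: differences scale by 3, so n = 3·pos + 19. Each letter becomes 3×(its alphabet position, a=1..z=26) + 19.
For sensor: s=19→76, e=5→34, n=14→61, s=19→76, o=15→64, r=18→73.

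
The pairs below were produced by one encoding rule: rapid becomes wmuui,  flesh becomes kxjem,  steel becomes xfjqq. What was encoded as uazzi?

pound

The shifts repeat in a cycle of length 2: positions 0,1,… shift by +5, +12, then the pattern repeats.
Decoding uazzi: u−5=p, a−12=o, z−5=u, z−12=n, i−5=d.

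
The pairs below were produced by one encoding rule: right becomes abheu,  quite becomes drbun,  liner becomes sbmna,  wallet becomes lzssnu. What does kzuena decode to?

father

r(17)→a(0) and i(8)→b(1) fit y≡23x+25 (mod 26); the inverse of 23 mod 26 is 17. Treating letters as 0–25, the rule is x ↦ 23x + 25 (mod 26).
Decoding kzuena: k(10)→17·(10−25)≡5=f; z(25)→17·(25−25)≡0=a; u(20)→17·(20−25)≡19=t; e(4)→17·(4−25)≡7=h; n(13)→17·(13−25)≡4=e; a(0)→17·(0−25)≡17=r (all mod 26).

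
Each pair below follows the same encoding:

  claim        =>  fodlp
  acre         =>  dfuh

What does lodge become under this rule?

orgjh

It's a constant shift of +3 (ROT3).
On lodge: l+3=o, o+3=r, d+3=g, g+3=j, e+3=h.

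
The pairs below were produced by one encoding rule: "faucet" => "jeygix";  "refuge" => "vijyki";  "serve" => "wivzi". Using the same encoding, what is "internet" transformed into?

Compare letters: f→j is +4, a→e is +4, u→y is +4 — a constant shift. Every letter moves 4 places later in the alphabet, wrapping around z→a.
Applying it to internet: i+4=m, n+4=r, t+4=x, e+4=i, r+4=v, n+4=r, e+4=i, t+4=x.

mrxivrix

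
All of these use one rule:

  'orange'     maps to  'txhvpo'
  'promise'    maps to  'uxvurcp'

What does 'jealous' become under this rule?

okhtxed

In orange: o→t is +5, r→x is +6, a→h is +7, n→v is +8 — the shift increases by 1 each position. The shift increases by 1 at each position, starting from +5: 5, 6, 7, ….
For jealous: j+5=o, e+6=k, a+7=h, l+8=t, o+9=x, u+10=e, s+11=d.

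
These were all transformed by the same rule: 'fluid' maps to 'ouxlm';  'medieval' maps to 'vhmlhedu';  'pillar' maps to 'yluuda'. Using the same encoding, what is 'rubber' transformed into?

The shift depends on letter class: consonant f→o is +9, but vowel u→x is +3. Two shifts are in play — +3 for a/e/i/o/u, +9 for every other letter.
Applying it to rubber: r(cons)+9=a, u(vowel)+3=x, b(cons)+9=k, b(cons)+9=k, e(vowel)+3=h, r(cons)+9=a.

axkkha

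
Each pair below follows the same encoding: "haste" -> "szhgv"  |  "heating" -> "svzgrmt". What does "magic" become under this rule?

Each pair mirrors across the alphabet (h↔s, a↔z, s↔h): positions sum to 25. This is the alphabet-reversal cipher (Atbash): a becomes z, b becomes y, etc.
On magic: m↔n, a↔z, g↔t, i↔r, c↔x.

nztrx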